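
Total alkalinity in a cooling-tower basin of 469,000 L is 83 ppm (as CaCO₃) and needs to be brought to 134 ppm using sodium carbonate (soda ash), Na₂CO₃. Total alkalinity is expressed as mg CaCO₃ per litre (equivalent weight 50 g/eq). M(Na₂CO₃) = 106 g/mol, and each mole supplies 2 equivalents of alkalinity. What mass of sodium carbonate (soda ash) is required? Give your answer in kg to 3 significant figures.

Alkalinity to add: (134 − 83) = 51 mg/L as CaCO₃ × 469,000 L = 23,920 g as CaCO₃.
Equivalents: 23,920 g ÷ 50 g/eq = 478.4 eq.
Each mole of Na₂CO₃ supplies 2 eq, so 478.4 / 2 = 239.2 mol.
Mass: 239.2 mol × 106 g/mol = 25,350 g.

25.4 kg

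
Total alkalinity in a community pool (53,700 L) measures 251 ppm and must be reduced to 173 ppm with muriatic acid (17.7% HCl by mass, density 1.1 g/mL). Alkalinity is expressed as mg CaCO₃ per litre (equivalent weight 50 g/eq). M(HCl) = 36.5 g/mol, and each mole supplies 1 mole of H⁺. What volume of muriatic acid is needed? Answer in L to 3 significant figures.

Alkalinity to neutralize: (251 − 173) = 78 mg/L as CaCO₃ × 53,700 L = 4189 g as CaCO₃.
Equivalents of H⁺ required: 4189 ÷ 50 g/eq = 83.77 eq = 83.77 mol HCl.
Mass of HCl: 83.77 × 36.5 = 3058 g.
Mass of 17.7% solution: 3058 / 0.177 = 17,280 g.
Volume: 17,280 g ÷ 1.1 g/mL = 15,700 mL.

15.7 L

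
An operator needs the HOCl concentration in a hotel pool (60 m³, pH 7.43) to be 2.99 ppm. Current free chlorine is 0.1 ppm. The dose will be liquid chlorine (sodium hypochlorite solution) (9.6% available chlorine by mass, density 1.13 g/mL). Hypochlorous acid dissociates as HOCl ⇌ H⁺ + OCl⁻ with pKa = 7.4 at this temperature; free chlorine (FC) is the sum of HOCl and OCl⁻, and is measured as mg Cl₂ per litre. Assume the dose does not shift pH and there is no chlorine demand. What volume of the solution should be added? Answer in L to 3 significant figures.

3.37 L

Volume: 60 m³ = 60,000 L.
[OCl⁻]/[HOCl] = 10^(pH − pKa) = 10^(7.43 − 7.4) = 1.072; fraction as HOCl = 1/(1 + 1.072) = 0.4827.
Free chlorine required for 2.99 ppm HOCl: 2.99 / 0.4827 = 6.194 ppm.
FC to add: 6.194 − 0.1 = 6.094 mg/L as Cl₂.
Cl₂ equivalent: 6.094 mg/L × 60,000 L = 365.6 g.
Product at 9.6% available Cl: 365.6 / 0.096 = 3809 g.
Volume: 3809 g ÷ 1.13 g/mL = 3370 mL.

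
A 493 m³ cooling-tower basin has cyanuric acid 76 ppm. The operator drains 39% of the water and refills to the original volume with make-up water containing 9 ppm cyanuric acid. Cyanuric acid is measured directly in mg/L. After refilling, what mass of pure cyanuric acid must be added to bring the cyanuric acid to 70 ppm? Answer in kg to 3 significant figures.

Volume: 493 m³ = 493,000 L.
After draining 39% and refilling: 76 × 0.61 + 9 × 0.39 = 49.87 ppm.
Deficit to target: 70 − 49.87 = 20.13 mg/L.
Mass: 20.13 mg/L × 493,000 L = 9924 g cyanuric acid.

9.92 kg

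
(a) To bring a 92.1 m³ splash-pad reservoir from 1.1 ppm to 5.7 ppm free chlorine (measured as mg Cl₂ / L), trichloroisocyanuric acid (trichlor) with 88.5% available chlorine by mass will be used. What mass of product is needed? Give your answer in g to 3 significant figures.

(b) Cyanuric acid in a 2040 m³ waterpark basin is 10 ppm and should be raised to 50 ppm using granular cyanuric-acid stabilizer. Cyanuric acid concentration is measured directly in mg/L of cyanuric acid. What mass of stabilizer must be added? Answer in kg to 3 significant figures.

(a) 479 g; (b) 81.6 kg

(a) Volume: 92.1 m³ = 92,100 L.
(a) Chlorine deficit: 5.7 − 1.1 = 4.6 ppm = 4.6 mg/L as Cl₂.
(a) Cl₂ equivalent needed: 4.6 mg/L × 92,100 L = 423,700 mg = 423.7 g.
(a) Product at 88.5% available chlorine: 423.7 / 0.885 = 478.7 g.

(b) Volume: 2040 m³ = 2,040,000 L.
(b) CYA to add: (50 − 10) = 40 mg/L × 2,040,000 L = 81,600 g cyanuric acid.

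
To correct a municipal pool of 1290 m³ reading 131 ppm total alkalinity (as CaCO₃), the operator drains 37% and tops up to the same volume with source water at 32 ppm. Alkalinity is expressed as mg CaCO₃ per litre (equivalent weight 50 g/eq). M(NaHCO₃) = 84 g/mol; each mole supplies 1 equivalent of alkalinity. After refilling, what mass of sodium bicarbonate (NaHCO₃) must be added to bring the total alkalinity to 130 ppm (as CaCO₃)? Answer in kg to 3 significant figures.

77.2 kg

Volume: 1290 m³ = 1,290,000 L.
After draining 37% and refilling: 131 × 0.63 + 32 × 0.37 = 94.37 ppm.
Deficit to target: 130 − 94.37 = 35.63 mg/L.
As CaCO₃: 35.63 mg/L × 1,290,000 L = 45,960 g; ÷ 50 g/eq ÷ 1 = 919.3 mol NaHCO₃.
Mass: 919.3 × 84 = 77,220 g.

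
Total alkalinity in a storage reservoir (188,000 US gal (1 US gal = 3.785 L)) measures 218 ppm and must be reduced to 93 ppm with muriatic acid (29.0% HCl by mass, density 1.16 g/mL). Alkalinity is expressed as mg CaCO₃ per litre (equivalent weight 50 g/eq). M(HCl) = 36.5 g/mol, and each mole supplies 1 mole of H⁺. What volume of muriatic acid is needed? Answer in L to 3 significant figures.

193 L

Volume: 188,000 US gal × 3.785 L/gal = 711,580 L.
Alkalinity to neutralize: (218 − 93) = 125 mg/L as CaCO₃ × 711,580 L = 88,950 g as CaCO₃.
Equivalents of H⁺ required: 88,950 ÷ 50 g/eq = 1779 eq = 1779 mol HCl.
Mass of HCl: 1779 × 36.5 = 64,930 g.
Mass of 29.0% solution: 64,930 / 0.29 = 223,900 g.
Volume: 223,900 g ÷ 1.16 g/mL = 193,000 mL.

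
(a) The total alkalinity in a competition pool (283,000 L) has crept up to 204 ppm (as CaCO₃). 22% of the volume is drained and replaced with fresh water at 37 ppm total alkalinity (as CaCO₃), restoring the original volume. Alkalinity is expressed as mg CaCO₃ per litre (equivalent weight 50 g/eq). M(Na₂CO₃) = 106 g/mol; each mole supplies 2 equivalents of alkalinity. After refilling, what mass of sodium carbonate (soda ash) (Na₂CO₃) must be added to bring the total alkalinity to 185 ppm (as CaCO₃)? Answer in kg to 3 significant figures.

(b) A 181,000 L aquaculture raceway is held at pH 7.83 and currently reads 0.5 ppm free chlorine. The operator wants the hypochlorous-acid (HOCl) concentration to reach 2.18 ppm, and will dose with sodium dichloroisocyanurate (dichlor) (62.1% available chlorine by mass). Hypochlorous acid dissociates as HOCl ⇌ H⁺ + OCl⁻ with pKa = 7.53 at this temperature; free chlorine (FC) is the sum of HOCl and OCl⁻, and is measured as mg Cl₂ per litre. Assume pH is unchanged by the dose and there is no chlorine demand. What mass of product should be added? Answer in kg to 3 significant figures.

(a) After draining 22% and refilling: 204 × 0.78 + 37 × 0.22 = 167.26 ppm.
(a) Deficit to target: 185 − 167.26 = 17.74 mg/L.
(a) As CaCO₃: 17.74 mg/L × 283,000 L = 5020 g; ÷ 50 g/eq ÷ 2 = 50.2 mol Na₂CO₃.
(a) Mass: 50.2 × 106 = 5322 g.

(b) [OCl⁻]/[HOCl] = 10^(pH − pKa) = 10^(7.83 − 7.53) = 1.995; fraction as HOCl = 1/(1 + 1.995) = 0.3339.
(b) Free chlorine required for 2.18 ppm HOCl: 2.18 / 0.3339 = 6.53 ppm.
(b) FC to add: 6.53 − 0.5 = 6.03 mg/L as Cl₂.
(b) Cl₂ equivalent: 6.03 mg/L × 181,000 L = 1091 g.
(b) Product at 62.1% available Cl: 1091 / 0.621 = 1757 g.

(a) 5.32 kg; (b) 1.76 kg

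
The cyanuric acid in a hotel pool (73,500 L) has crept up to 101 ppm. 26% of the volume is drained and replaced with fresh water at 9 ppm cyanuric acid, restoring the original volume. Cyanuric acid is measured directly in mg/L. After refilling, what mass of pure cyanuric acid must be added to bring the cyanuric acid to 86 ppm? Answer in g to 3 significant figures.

After draining 26% and refilling: 101 × 0.74 + 9 × 0.26 = 77.08 ppm.
Deficit to target: 86 − 77.08 = 8.92 mg/L.
Mass: 8.92 mg/L × 73,500 L = 655.6 g cyanuric acid.

656 g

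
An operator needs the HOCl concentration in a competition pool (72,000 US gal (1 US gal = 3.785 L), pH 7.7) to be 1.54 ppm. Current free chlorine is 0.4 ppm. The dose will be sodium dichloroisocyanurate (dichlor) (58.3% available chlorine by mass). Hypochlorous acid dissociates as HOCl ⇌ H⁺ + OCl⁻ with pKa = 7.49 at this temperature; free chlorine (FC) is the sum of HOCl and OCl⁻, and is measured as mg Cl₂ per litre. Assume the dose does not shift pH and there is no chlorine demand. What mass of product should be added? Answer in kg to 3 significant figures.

1.70 kg

Volume: 72,000 US gal × 3.785 L/gal = 272,520 L.
[OCl⁻]/[HOCl] = 10^(pH − pKa) = 10^(7.7 − 7.49) = 1.622; fraction as HOCl = 1/(1 + 1.622) = 0.3814.
Free chlorine required for 1.54 ppm HOCl: 1.54 / 0.3814 = 4.038 ppm.
FC to add: 4.038 − 0.4 = 3.638 mg/L as Cl₂.
Cl₂ equivalent: 3.638 mg/L × 272,520 L = 991.3 g.
Product at 58.3% available Cl: 991.3 / 0.583 = 1700 g.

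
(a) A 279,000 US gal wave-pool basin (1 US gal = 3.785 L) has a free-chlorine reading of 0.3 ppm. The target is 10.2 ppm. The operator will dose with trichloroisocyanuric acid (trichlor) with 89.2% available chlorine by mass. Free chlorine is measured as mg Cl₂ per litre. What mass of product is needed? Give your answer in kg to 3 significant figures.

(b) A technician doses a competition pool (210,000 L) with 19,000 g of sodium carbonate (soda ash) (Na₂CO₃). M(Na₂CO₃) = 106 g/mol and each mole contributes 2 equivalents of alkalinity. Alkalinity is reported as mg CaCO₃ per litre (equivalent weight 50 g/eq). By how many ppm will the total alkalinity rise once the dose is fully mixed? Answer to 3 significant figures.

(a) 11.7 kg; (b) 85.4 ppm

(a) Volume: 279,000 US gal × 3.785 L/gal = 1,056,015 L.
(a) Chlorine deficit: 10.2 − 0.3 = 9.9 ppm = 9.9 mg/L as Cl₂.
(a) Cl₂ equivalent needed: 9.9 mg/L × 1,056,015 L = 10,450,000 mg = 10,450 g.
(a) Product at 89.2% available chlorine: 10,450 / 0.892 = 11,720 g.

(b) Moles of Na₂CO₃: 19,000 g ÷ 106 g/mol = 179.2 mol → 358.5 eq of alkalinity.
(b) As CaCO₃: 358.5 eq × 50 g/eq = 17,920 g.
(b) Rise: 17,920 g / 210,000 L × 1000 = 85.35 mg/L.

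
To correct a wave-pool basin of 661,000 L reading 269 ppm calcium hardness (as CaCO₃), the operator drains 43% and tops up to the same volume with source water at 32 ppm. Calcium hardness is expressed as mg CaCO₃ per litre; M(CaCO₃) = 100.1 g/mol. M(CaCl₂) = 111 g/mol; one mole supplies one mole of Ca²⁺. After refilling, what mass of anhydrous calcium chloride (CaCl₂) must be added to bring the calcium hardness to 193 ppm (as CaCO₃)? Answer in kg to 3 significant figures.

After draining 43% and refilling: 269 × 0.57 + 32 × 0.43 = 167.09 ppm.
Deficit to target: 193 − 167.09 = 25.91 mg/L.
As CaCO₃: 25.91 mg/L × 661,000 L = 17,130 g; ÷ 100.1 = 171.1 mol Ca²⁺.
Mass: 171.1 × 111 = 18,990 g.

19.0 kg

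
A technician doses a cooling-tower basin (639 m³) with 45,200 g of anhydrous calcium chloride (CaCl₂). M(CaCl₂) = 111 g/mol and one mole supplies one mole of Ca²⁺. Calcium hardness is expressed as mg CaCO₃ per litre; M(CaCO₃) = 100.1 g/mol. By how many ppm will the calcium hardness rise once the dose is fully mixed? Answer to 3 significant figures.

63.8 ppm

Volume: 639 m³ = 639,000 L.
Moles of Ca²⁺: 45,200 g ÷ 111 g/mol = 407.2 mol.
As CaCO₃: 407.2 mol × 100.1 g/mol = 40,760 g.
Rise: 40,760 g / 639,000 L × 1000 = 63.79 mg/L.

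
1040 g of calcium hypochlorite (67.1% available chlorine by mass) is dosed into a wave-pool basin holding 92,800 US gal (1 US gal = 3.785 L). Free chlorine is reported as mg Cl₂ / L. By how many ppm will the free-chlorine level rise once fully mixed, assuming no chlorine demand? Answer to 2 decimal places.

Volume: 92,800 US gal × 3.785 L/gal = 351,248 L.
Available chlorine delivered: 1040 g × 0.671 = 697.8 g as Cl₂.
Concentration rise: 697.8 g / 351,248 L = 1.987 mg/L = 1.99 ppm.

1.99 ppm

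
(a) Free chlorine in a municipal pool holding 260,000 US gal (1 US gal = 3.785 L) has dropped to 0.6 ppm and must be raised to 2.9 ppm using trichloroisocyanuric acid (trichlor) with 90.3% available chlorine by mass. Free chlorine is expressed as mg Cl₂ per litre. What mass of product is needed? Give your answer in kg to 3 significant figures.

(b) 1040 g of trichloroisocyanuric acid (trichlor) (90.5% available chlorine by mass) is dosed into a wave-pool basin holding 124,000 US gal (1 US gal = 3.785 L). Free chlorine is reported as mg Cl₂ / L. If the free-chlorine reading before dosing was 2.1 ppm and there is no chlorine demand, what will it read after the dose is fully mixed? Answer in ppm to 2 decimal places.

(a) 2.51 kg; (b) 4.11 ppm

(a) Volume: 260,000 US gal × 3.785 L/gal = 984,100 L.
(a) Chlorine deficit: 2.9 − 0.6 = 2.3 ppm = 2.3 mg/L as Cl₂.
(a) Cl₂ equivalent needed: 2.3 mg/L × 984,100 L = 2,263,000 mg = 2263 g.
(a) Product at 90.3% available chlorine: 2263 / 0.903 = 2507 g.

(b) Volume: 124,000 US gal × 3.785 L/gal = 469,340 L.
(b) Available chlorine delivered: 1040 g × 0.905 = 941.2 g as Cl₂.
(b) Concentration rise: 941.2 g / 469,340 L = 2.005 mg/L = 2.01 ppm.
(b) Final FC: 2.1 + 2.01 = 4.11 ppm.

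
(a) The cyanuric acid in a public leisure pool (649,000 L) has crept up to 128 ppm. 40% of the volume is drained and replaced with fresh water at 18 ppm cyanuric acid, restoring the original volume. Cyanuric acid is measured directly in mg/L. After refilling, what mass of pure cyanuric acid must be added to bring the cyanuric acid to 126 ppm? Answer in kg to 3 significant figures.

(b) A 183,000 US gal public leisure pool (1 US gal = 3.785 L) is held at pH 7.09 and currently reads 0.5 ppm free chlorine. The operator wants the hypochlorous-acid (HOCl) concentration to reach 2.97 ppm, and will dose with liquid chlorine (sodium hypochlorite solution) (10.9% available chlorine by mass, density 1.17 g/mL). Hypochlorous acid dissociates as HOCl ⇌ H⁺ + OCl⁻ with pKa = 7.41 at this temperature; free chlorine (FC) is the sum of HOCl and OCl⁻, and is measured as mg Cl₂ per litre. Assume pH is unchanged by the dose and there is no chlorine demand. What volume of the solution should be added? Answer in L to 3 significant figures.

(a) After draining 40% and refilling: 128 × 0.60 + 18 × 0.40 = 84 ppm.
(a) Deficit to target: 126 − 84 = 42 mg/L.
(a) Mass: 42 mg/L × 649,000 L = 27,260 g cyanuric acid.

(b) Volume: 183,000 US gal × 3.785 L/gal = 692,655 L.
(b) [OCl⁻]/[HOCl] = 10^(pH − pKa) = 10^(7.09 − 7.41) = 0.4786; fraction as HOCl = 1/(1 + 0.4786) = 0.6763.
(b) Free chlorine required for 2.97 ppm HOCl: 2.97 / 0.6763 = 4.392 ppm.
(b) FC to add: 4.392 − 0.5 = 3.892 mg/L as Cl₂.
(b) Cl₂ equivalent: 3.892 mg/L × 692,655 L = 2695 g.
(b) Product at 10.9% available Cl: 2695 / 0.109 = 24,730 g.
(b) Volume: 24,730 g ÷ 1.17 g/mL = 21,140 mL.

(a) 27.3 kg; (b) 21.1 L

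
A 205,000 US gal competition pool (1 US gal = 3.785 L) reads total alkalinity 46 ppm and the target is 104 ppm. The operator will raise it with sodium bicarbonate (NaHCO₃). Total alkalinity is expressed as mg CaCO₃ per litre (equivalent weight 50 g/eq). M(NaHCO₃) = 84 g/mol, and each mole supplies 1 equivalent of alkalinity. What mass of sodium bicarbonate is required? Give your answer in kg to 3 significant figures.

Volume: 205,000 US gal × 3.785 L/gal = 775,925 L.
Alkalinity to add: (104 − 46) = 58 mg/L as CaCO₃ × 775,925 L = 45,000 g as CaCO₃.
Equivalents: 45,000 g ÷ 50 g/eq = 900.1 eq.
NaHCO₃ supplies 1 eq per mole → 900.1 mol.
Mass: 900.1 mol × 84 g/mol = 75,610 g.

75.6 kg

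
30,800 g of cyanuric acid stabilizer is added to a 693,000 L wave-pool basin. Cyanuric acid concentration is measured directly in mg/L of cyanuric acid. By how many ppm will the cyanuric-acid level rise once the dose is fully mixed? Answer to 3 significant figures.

44.4 ppm

Rise: 30,800 g / 693,000 L × 1000 = 44.44 mg/L.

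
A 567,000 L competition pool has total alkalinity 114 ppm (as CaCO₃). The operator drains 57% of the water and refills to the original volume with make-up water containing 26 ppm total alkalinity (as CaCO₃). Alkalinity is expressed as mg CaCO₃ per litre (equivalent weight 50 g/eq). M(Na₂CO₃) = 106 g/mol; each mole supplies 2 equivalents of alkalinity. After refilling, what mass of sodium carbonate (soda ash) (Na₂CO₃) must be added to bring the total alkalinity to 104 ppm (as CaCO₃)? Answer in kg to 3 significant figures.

24.1 kg

After draining 57% and refilling: 114 × 0.43 + 26 × 0.57 = 63.84 ppm.
Deficit to target: 104 − 63.84 = 40.16 mg/L.
As CaCO₃: 40.16 mg/L × 567,000 L = 22,770 g; ÷ 50 g/eq ÷ 2 = 227.7 mol Na₂CO₃.
Mass: 227.7 × 106 = 24,140 g.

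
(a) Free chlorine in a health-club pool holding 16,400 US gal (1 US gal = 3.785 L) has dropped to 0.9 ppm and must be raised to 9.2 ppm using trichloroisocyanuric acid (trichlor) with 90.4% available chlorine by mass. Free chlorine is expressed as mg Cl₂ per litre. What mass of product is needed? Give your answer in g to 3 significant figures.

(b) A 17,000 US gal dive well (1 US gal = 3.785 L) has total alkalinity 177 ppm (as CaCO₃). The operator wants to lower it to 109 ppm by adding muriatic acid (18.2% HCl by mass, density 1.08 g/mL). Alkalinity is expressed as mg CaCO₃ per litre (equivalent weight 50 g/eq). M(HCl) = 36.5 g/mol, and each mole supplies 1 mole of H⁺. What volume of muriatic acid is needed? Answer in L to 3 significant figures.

(a) 570 g; (b) 16.2 L

(a) Volume: 16,400 US gal × 3.785 L/gal = 62,074 L.
(a) Chlorine deficit: 9.2 − 0.9 = 8.3 ppm = 8.3 mg/L as Cl₂.
(a) Cl₂ equivalent needed: 8.3 mg/L × 62,074 L = 515,200 mg = 515.2 g.
(a) Product at 90.4% available chlorine: 515.2 / 0.904 = 569.9 g.

(b) Volume: 17,000 US gal × 3.785 L/gal = 64,345 L.
(b) Alkalinity to neutralize: (177 − 109) = 68 mg/L as CaCO₃ × 64,345 L = 4375 g as CaCO₃.
(b) Equivalents of H⁺ required: 4375 ÷ 50 g/eq = 87.51 eq = 87.51 mol HCl.
(b) Mass of HCl: 87.51 × 36.5 = 3194 g.
(b) Mass of 18.2% solution: 3194 / 0.182 = 17,550 g.
(b) Volume: 17,550 g ÷ 1.08 g/mL = 16,250 mL.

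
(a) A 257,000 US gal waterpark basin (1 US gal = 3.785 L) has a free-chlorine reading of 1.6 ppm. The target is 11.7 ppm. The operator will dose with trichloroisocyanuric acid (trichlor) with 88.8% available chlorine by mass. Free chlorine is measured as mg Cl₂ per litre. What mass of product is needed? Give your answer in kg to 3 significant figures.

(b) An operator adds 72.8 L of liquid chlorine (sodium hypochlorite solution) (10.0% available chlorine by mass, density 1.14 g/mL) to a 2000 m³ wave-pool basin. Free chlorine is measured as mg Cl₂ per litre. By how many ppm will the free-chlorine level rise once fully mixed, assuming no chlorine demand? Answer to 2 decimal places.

(a) 11.1 kg; (b) 4.15 ppm

(a) Volume: 257,000 US gal × 3.785 L/gal = 972,745 L.
(a) Chlorine deficit: 11.7 − 1.6 = 10.1 ppm = 10.1 mg/L as Cl₂.
(a) Cl₂ equivalent needed: 10.1 mg/L × 972,745 L = 9,825,000 mg = 9825 g.
(a) Product at 88.8% available chlorine: 9825 / 0.888 = 11,060 g.

(b) Volume: 2000 m³ = 2,000,000 L.
(b) Mass of solution: 72.8 L × 1000 mL/L × 1.14 g/mL = 82,990 g.
(b) Available chlorine delivered: 82,990 g × 0.1 = 8299 g as Cl₂.
(b) Concentration rise: 8299 g / 2,000,000 L = 4.15 mg/L = 4.15 ppm.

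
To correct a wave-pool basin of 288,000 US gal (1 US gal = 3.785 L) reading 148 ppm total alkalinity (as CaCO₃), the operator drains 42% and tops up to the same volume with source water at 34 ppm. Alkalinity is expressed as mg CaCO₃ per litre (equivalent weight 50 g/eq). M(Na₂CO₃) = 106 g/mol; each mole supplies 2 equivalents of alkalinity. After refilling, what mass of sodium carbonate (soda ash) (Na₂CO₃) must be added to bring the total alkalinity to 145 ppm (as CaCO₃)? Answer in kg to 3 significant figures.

51.9 kg

Volume: 288,000 US gal × 3.785 L/gal = 1,090,080 L.
After draining 42% and refilling: 148 × 0.58 + 34 × 0.42 = 100.12 ppm.
Deficit to target: 145 − 100.12 = 44.88 mg/L.
As CaCO₃: 44.88 mg/L × 1,090,080 L = 48,920 g; ÷ 50 g/eq ÷ 2 = 489.2 mol Na₂CO₃.
Mass: 489.2 × 106 = 51,860 g.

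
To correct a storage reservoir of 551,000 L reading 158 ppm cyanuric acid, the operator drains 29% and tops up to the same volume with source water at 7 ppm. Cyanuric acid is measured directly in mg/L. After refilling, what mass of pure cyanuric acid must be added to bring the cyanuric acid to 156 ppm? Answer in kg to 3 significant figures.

23.0 kg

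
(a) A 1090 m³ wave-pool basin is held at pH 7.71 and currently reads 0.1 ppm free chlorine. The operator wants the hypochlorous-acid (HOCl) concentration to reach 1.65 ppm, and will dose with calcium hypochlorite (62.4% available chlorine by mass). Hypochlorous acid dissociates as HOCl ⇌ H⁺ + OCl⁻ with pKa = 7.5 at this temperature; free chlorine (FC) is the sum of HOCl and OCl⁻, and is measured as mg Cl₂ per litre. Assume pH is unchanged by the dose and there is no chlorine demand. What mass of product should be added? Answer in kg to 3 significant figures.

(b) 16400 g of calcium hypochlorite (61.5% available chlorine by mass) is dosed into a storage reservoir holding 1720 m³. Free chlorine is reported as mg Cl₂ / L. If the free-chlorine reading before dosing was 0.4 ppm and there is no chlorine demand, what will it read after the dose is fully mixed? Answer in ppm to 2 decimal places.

(a) Volume: 1090 m³ = 1,090,000 L.
(a) [OCl⁻]/[HOCl] = 10^(pH − pKa) = 10^(7.71 − 7.5) = 1.622; fraction as HOCl = 1/(1 + 1.622) = 0.3814.
(a) Free chlorine required for 1.65 ppm HOCl: 1.65 / 0.3814 = 4.326 ppm.
(a) FC to add: 4.326 − 0.1 = 4.226 mg/L as Cl₂.
(a) Cl₂ equivalent: 4.226 mg/L × 1,090,000 L = 4606 g.
(a) Product at 62.4% available Cl: 4606 / 0.624 = 7382 g.

(b) Volume: 1720 m³ = 1,720,000 L.
(b) Available chlorine delivered: 16,400 g × 0.615 = 10,090 g as Cl₂.
(b) Concentration rise: 10,090 g / 1,720,000 L = 5.864 mg/L = 5.86 ppm.
(b) Final FC: 0.4 + 5.86 = 6.26 ppm.

(a) 7.38 kg; (b) 6.26 ppm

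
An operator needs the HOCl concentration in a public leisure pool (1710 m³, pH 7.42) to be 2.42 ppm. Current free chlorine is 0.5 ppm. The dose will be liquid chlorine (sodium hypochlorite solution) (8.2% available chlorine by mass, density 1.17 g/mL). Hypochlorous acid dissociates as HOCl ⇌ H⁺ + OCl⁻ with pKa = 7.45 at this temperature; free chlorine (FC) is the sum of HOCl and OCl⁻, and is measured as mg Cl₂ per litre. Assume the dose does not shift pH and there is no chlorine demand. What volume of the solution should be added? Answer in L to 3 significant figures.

Volume: 1710 m³ = 1,710,000 L.
[OCl⁻]/[HOCl] = 10^(pH − pKa) = 10^(7.42 − 7.45) = 0.9333; fraction as HOCl = 1/(1 + 0.9333) = 0.5173.
Free chlorine required for 2.42 ppm HOCl: 2.42 / 0.5173 = 4.678 ppm.
FC to add: 4.678 − 0.5 = 4.178 mg/L as Cl₂.
Cl₂ equivalent: 4.178 mg/L × 1,710,000 L = 7145 g.
Product at 8.2% available Cl: 7145 / 0.082 = 87,140 g.
Volume: 87,140 g ÷ 1.17 g/mL = 74,480 mL.

74.5 L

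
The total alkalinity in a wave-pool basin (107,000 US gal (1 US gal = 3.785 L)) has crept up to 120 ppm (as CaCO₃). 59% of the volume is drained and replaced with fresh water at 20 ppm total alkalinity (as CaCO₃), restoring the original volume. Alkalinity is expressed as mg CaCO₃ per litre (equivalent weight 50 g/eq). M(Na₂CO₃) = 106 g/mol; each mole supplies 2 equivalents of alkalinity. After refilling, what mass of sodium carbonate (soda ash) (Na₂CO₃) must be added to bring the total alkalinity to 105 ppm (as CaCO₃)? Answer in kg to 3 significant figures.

Volume: 107,000 US gal × 3.785 L/gal = 404,995 L.
After draining 59% and refilling: 120 × 0.41 + 20 × 0.59 = 61 ppm.
Deficit to target: 105 − 61 = 44 mg/L.
As CaCO₃: 44 mg/L × 404,995 L = 17,820 g; ÷ 50 g/eq ÷ 2 = 178.2 mol Na₂CO₃.
Mass: 178.2 × 106 = 18,890 g.

18.9 kg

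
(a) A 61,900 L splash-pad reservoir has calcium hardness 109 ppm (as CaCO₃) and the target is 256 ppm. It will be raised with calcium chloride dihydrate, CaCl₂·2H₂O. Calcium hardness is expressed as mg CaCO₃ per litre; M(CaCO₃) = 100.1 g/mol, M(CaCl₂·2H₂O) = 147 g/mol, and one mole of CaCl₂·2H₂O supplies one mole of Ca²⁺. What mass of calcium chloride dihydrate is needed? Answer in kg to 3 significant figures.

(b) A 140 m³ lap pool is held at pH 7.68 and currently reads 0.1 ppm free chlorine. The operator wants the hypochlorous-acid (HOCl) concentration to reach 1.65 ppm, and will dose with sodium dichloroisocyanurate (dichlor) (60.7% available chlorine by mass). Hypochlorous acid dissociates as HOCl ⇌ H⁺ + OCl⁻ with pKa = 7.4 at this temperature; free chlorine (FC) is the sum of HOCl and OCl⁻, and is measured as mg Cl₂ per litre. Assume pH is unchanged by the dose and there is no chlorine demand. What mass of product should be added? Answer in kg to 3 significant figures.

(a) 13.4 kg; (b) 1.08 kg

(a) Hardness to add: (256 − 109) = 147 mg/L as CaCO₃ × 61,900 L = 9099 g as CaCO₃.
(a) Moles of Ca²⁺ (1 mol Ca²⁺ ≡ 1 mol CaCO₃): 9099 / 100.1 g/mol = 90.9 mol.
(a) Mass of CaCl₂·2H₂O: 90.9 × 147 = 13,360 g.

(b) Volume: 140 m³ = 140,000 L.
(b) [OCl⁻]/[HOCl] = 10^(pH − pKa) = 10^(7.68 − 7.4) = 1.905; fraction as HOCl = 1/(1 + 1.905) = 0.3442.
(b) Free chlorine required for 1.65 ppm HOCl: 1.65 / 0.3442 = 4.794 ppm.
(b) FC to add: 4.794 − 0.1 = 4.694 mg/L as Cl₂.
(b) Cl₂ equivalent: 4.694 mg/L × 140,000 L = 657.2 g.
(b) Product at 60.7% available Cl: 657.2 / 0.607 = 1083 g.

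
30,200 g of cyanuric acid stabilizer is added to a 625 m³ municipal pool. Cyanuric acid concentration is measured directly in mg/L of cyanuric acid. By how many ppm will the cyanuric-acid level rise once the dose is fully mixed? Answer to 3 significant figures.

Volume: 625 m³ = 625,000 L.
Rise: 30,200 g / 625,000 L × 1000 = 48.32 mg/L.

48.3 ppm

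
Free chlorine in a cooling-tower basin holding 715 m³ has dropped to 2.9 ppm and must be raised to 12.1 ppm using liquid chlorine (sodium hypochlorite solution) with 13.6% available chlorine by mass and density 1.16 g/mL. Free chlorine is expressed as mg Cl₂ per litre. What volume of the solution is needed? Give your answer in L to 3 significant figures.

Volume: 715 m³ = 715,000 L.
Chlorine deficit: 12.1 − 2.9 = 9.2 ppm = 9.2 mg/L as Cl₂.
Cl₂ equivalent needed: 9.2 mg/L × 715,000 L = 6,578,000 mg = 6578 g.
Product at 13.6% available chlorine: 6578 / 0.136 = 48,370 g.
Volume at density 1.16 g/mL: 48,370 g ÷ 1.16 g/mL = 41,700 mL.

41.7 L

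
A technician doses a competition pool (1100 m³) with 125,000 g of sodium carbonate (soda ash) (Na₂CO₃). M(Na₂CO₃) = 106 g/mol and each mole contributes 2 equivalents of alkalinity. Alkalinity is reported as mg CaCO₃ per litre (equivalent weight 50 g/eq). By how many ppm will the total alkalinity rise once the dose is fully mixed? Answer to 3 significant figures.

Volume: 1100 m³ = 1,100,000 L.
Moles of Na₂CO₃: 125,000 g ÷ 106 g/mol = 1179 mol → 2358 eq of alkalinity.
As CaCO₃: 2358 eq × 50 g/eq = 117,900 g.
Rise: 117,900 g / 1,100,000 L × 1000 = 107.2 mg/L.

107 ppm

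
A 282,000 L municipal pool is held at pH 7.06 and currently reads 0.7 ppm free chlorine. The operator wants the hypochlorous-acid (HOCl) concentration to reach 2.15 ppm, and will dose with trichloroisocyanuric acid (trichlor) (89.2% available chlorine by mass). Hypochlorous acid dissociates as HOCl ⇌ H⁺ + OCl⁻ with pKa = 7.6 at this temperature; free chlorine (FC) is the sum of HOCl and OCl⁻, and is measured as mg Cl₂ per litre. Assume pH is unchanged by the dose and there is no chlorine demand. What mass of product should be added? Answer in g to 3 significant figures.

[OCl⁻]/[HOCl] = 10^(pH − pKa) = 10^(7.06 − 7.6) = 0.2884; fraction as HOCl = 1/(1 + 0.2884) = 0.7762.
Free chlorine required for 2.15 ppm HOCl: 2.15 / 0.7762 = 2.77 ppm.
FC to add: 2.77 − 0.7 = 2.07 mg/L as Cl₂.
Cl₂ equivalent: 2.07 mg/L × 282,000 L = 583.8 g.
Product at 89.2% available Cl: 583.8 / 0.892 = 654.4 g.

654 g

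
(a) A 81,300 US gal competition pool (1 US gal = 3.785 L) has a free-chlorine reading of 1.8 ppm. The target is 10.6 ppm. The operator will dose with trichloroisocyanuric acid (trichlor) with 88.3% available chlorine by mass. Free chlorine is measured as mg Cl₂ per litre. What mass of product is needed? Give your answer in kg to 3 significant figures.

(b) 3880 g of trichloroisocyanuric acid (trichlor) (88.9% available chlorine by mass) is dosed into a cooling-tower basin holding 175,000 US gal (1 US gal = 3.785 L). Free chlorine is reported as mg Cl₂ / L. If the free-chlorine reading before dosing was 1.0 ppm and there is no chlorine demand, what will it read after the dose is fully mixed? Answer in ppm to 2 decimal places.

(a) 3.07 kg; (b) 6.21 ppm

(a) Volume: 81,300 US gal × 3.785 L/gal = 307,720 L.
(a) Chlorine deficit: 10.6 − 1.8 = 8.8 ppm = 8.8 mg/L as Cl₂.
(a) Cl₂ equivalent needed: 8.8 mg/L × 307,720 L = 2,708,000 mg = 2708 g.
(a) Product at 88.3% available chlorine: 2708 / 0.883 = 3067 g.

(b) Volume: 175,000 US gal × 3.785 L/gal = 662,375 L.
(b) Available chlorine delivered: 3880 g × 0.889 = 3449 g as Cl₂.
(b) Concentration rise: 3449 g / 662,375 L = 5.208 mg/L = 5.21 ppm.
(b) Final FC: 1.0 + 5.21 = 6.21 ppm.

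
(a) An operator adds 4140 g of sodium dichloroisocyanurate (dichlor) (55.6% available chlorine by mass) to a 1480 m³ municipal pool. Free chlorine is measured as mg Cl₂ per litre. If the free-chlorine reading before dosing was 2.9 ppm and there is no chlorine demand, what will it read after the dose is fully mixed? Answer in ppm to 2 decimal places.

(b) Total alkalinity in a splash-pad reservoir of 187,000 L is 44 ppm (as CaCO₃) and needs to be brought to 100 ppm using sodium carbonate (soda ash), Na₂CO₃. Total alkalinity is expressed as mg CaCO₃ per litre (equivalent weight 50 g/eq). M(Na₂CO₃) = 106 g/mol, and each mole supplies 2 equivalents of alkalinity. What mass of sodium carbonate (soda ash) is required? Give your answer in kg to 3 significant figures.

(a) Volume: 1480 m³ = 1,480,000 L.
(a) Available chlorine delivered: 4140 g × 0.556 = 2302 g as Cl₂.
(a) Concentration rise: 2302 g / 1,480,000 L = 1.555 mg/L = 1.56 ppm.
(a) Final FC: 2.9 + 1.56 = 4.46 ppm.

(b) Alkalinity to add: (100 − 44) = 56 mg/L as CaCO₃ × 187,000 L = 10,470 g as CaCO₃.
(b) Equivalents: 10,470 g ÷ 50 g/eq = 209.4 eq.
(b) Each mole of Na₂CO₃ supplies 2 eq, so 209.4 / 2 = 104.7 mol.
(b) Mass: 104.7 mol × 106 g/mol = 11,100 g.

(a) 4.46 ppm; (b) 11.1 kg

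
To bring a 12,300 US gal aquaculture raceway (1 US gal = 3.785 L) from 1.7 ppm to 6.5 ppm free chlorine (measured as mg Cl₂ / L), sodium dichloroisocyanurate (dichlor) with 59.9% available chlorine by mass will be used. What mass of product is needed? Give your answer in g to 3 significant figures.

Volume: 12,300 US gal × 3.785 L/gal = 46,556 L.
Chlorine deficit: 6.5 − 1.7 = 4.8 ppm = 4.8 mg/L as Cl₂.
Cl₂ equivalent needed: 4.8 mg/L × 46,556 L = 223,500 mg = 223.5 g.
Product at 59.9% available chlorine: 223.5 / 0.599 = 373.1 g.

373 g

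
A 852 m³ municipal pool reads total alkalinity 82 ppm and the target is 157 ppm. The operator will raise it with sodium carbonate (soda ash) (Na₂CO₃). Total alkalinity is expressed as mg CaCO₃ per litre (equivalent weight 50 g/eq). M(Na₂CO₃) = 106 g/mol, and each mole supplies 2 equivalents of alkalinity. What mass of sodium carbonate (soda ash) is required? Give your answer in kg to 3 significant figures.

67.7 kg

Volume: 852 m³ = 852,000 L.
Alkalinity to add: (157 − 82) = 75 mg/L as CaCO₃ × 852,000 L = 63,900 g as CaCO₃.
Equivalents: 63,900 g ÷ 50 g/eq = 1278 eq.
Each mole of Na₂CO₃ supplies 2 eq, so 1278 / 2 = 639 mol.
Mass: 639 mol × 106 g/mol = 67,730 g.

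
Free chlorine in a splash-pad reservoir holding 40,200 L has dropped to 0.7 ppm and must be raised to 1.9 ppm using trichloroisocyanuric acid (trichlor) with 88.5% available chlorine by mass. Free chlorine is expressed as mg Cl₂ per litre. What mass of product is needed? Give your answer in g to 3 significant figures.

Chlorine deficit: 1.9 − 0.7 = 1.2 ppm = 1.2 mg/L as Cl₂.
Cl₂ equivalent needed: 1.2 mg/L × 40,200 L = 48,240 mg = 48.24 g.
Product at 88.5% available chlorine: 48.24 / 0.885 = 54.51 g.

54.5 g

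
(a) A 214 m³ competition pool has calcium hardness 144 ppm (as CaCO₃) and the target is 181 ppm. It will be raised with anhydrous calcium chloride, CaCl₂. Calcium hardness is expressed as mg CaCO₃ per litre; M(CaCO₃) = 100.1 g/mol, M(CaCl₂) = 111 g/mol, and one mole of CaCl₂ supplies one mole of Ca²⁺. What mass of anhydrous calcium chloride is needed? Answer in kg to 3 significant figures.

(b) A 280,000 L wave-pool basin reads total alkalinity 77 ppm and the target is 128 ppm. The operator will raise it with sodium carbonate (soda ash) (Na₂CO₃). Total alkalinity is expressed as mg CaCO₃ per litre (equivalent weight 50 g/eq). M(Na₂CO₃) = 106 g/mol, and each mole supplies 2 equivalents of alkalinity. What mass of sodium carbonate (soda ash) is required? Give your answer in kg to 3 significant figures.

(a) Volume: 214 m³ = 214,000 L.
(a) Hardness to add: (181 − 144) = 37 mg/L as CaCO₃ × 214,000 L = 7918 g as CaCO₃.
(a) Moles of Ca²⁺ (1 mol Ca²⁺ ≡ 1 mol CaCO₃): 7918 / 100.1 g/mol = 79.1 mol.
(a) Mass of CaCl₂: 79.1 × 111 = 8780 g.

(b) Alkalinity to add: (128 − 77) = 51 mg/L as CaCO₃ × 280,000 L = 14,280 g as CaCO₃.
(b) Equivalents: 14,280 g ÷ 50 g/eq = 285.6 eq.
(b) Each mole of Na₂CO₃ supplies 2 eq, so 285.6 / 2 = 142.8 mol.
(b) Mass: 142.8 mol × 106 g/mol = 15,140 g.

(a) 8.78 kg; (b) 15.1 kg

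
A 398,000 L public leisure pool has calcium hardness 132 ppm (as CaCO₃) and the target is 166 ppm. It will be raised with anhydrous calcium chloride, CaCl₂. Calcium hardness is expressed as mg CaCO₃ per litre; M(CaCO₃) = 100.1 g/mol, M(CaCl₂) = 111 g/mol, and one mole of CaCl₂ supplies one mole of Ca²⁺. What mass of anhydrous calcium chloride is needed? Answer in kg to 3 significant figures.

15.0 kg

Hardness to add: (166 − 132) = 34 mg/L as CaCO₃ × 398,000 L = 13,530 g as CaCO₃.
Moles of Ca²⁺ (1 mol Ca²⁺ ≡ 1 mol CaCO₃): 13,530 / 100.1 g/mol = 135.2 mol.
Mass of CaCl₂: 135.2 × 111 = 15,010 g.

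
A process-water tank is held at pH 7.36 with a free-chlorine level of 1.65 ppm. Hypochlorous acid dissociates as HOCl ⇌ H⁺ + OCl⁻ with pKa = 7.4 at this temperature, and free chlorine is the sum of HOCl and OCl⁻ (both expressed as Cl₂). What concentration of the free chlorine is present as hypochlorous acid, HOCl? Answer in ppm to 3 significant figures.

0.863 ppm

[OCl⁻]/[HOCl] = 10^(pH − pKa) = 10^(7.36 − 7.4) = 10^-0.04 = 0.912.
Fraction as HOCl = 1 / (1 + 0.912) = 0.523.
HOCl = 0.523 × 1.65 ppm = 0.863 ppm.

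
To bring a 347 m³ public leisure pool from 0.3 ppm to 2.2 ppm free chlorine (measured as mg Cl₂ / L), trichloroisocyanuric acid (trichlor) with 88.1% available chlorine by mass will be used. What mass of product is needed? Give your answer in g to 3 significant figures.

Volume: 347 m³ = 347,000 L.
Chlorine deficit: 2.2 − 0.3 = 1.9 ppm = 1.9 mg/L as Cl₂.
Cl₂ equivalent needed: 1.9 mg/L × 347,000 L = 659,300 mg = 659.3 g.
Product at 88.1% available chlorine: 659.3 / 0.881 = 748.4 g.

748 g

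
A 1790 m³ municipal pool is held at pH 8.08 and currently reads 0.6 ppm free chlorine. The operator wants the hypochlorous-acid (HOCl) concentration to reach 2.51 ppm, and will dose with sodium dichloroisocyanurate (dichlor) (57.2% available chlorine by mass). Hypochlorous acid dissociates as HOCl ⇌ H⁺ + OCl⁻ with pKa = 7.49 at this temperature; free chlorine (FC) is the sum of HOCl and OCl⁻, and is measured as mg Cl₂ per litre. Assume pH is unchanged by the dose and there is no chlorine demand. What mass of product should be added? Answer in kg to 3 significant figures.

Volume: 1790 m³ = 1,790,000 L.
[OCl⁻]/[HOCl] = 10^(pH − pKa) = 10^(8.08 − 7.49) = 3.89; fraction as HOCl = 1/(1 + 3.89) = 0.2045.
Free chlorine required for 2.51 ppm HOCl: 2.51 / 0.2045 = 12.28 ppm.
FC to add: 12.28 − 0.6 = 11.68 mg/L as Cl₂.
Cl₂ equivalent: 11.68 mg/L × 1,790,000 L = 20,900 g.
Product at 57.2% available Cl: 20,900 / 0.572 = 36,540 g.

36.5 kg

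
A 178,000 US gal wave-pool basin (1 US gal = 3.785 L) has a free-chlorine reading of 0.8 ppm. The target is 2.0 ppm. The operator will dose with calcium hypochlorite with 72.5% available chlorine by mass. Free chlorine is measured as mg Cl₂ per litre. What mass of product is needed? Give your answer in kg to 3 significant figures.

1.12 kg

Volume: 178,000 US gal × 3.785 L/gal = 673,730 L.
Chlorine deficit: 2.0 − 0.8 = 1.2 ppm = 1.2 mg/L as Cl₂.
Cl₂ equivalent needed: 1.2 mg/L × 673,730 L = 808,500 mg = 808.5 g.
Product at 72.5% available chlorine: 808.5 / 0.725 = 1115 g.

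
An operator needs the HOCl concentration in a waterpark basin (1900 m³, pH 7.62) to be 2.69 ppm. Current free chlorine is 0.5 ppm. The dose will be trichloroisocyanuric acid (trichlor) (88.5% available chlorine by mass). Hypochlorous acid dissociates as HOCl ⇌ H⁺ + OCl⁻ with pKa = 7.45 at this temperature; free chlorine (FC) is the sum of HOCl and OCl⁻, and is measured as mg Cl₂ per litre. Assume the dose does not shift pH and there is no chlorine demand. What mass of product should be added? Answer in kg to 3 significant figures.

13.2 kg

Volume: 1900 m³ = 1,900,000 L.
[OCl⁻]/[HOCl] = 10^(pH − pKa) = 10^(7.62 − 7.45) = 1.479; fraction as HOCl = 1/(1 + 1.479) = 0.4034.
Free chlorine required for 2.69 ppm HOCl: 2.69 / 0.4034 = 6.669 ppm.
FC to add: 6.669 − 0.5 = 6.169 mg/L as Cl₂.
Cl₂ equivalent: 6.169 mg/L × 1,900,000 L = 11,720 g.
Product at 88.5% available Cl: 11,720 / 0.885 = 13,240 g.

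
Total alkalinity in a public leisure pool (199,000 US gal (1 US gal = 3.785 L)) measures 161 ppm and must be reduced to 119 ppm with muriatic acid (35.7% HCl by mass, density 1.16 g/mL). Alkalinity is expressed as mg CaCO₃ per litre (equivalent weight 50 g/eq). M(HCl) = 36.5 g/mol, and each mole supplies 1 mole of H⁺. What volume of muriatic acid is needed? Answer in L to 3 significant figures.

55.8 L

Volume: 199,000 US gal × 3.785 L/gal = 753,215 L.
Alkalinity to neutralize: (161 − 119) = 42 mg/L as CaCO₃ × 753,215 L = 31,640 g as CaCO₃.
Equivalents of H⁺ required: 31,640 ÷ 50 g/eq = 632.7 eq = 632.7 mol HCl.
Mass of HCl: 632.7 × 36.5 = 23,090 g.
Mass of 35.7% solution: 23,090 / 0.357 = 64,690 g.
Volume: 64,690 g ÷ 1.16 g/mL = 55,770 mL.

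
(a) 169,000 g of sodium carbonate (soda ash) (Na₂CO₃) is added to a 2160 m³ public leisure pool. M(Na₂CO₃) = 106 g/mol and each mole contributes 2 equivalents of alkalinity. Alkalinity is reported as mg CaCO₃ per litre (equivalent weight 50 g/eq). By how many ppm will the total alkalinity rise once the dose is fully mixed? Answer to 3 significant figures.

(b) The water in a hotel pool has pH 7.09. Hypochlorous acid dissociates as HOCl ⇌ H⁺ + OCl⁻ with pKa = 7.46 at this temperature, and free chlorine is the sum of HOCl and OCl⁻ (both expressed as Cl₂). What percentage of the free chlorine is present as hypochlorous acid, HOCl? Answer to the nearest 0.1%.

(a) Volume: 2160 m³ = 2,160,000 L.
(a) Moles of Na₂CO₃: 169,000 g ÷ 106 g/mol = 1594 mol → 3189 eq of alkalinity.
(a) As CaCO₃: 3189 eq × 50 g/eq = 159,400 g.
(a) Rise: 159,400 g / 2,160,000 L × 1000 = 73.81 mg/L.

(b) [OCl⁻]/[HOCl] = 10^(pH − pKa) = 10^(7.09 − 7.46) = 10^-0.37 = 0.4266.
(b) Fraction as HOCl = 1 / (1 + 0.4266) = 0.701.

(a) 73.8 ppm; (b) 70.1%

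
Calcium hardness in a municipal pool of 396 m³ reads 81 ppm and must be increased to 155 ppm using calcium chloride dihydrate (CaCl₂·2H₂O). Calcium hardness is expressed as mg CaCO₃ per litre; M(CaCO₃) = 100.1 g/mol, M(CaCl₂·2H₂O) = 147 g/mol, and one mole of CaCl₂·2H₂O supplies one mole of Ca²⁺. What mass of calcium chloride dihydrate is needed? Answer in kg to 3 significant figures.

43.0 kg

Volume: 396 m³ = 396,000 L.
Hardness to add: (155 − 81) = 74 mg/L as CaCO₃ × 396,000 L = 29,300 g as CaCO₃.
Moles of Ca²⁺ (1 mol Ca²⁺ ≡ 1 mol CaCO₃): 29,300 / 100.1 g/mol = 292.7 mol.
Mass of CaCl₂·2H₂O: 292.7 × 147 = 43,030 g.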